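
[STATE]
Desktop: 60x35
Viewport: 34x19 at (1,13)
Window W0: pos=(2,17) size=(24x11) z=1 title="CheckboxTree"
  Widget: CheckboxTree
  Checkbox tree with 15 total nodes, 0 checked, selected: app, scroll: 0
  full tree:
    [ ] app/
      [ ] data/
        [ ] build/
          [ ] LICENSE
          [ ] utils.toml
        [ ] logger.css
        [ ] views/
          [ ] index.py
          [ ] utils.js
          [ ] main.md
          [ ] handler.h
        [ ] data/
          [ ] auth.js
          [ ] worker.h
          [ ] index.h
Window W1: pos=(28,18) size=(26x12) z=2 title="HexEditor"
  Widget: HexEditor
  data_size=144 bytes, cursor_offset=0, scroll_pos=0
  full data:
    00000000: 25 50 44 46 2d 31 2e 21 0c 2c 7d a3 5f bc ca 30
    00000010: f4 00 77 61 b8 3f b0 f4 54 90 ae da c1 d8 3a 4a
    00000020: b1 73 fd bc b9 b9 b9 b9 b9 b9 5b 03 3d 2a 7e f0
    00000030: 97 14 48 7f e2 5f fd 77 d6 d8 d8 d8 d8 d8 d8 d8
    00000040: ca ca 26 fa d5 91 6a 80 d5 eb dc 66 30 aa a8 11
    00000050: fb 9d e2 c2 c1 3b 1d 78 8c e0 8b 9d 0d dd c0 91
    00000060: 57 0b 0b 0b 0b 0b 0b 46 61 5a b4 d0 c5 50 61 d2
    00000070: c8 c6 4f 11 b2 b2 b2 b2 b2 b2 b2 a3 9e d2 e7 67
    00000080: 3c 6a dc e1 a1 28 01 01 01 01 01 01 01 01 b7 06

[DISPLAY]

                                  
                                  
                                  
                                  
 ┏━━━━━━━━━━━━━━━━━━━━━━┓         
 ┃ CheckboxTree         ┃  ┏━━━━━━
 ┠──────────────────────┨  ┃ HexEd
 ┃>[ ] app/             ┃  ┠──────
 ┃   [ ] data/          ┃  ┃000000
 ┃     [ ] build/       ┃  ┃000000
 ┃       [ ] LICENSE    ┃  ┃000000
 ┃       [ ] utils.toml ┃  ┃000000
 ┃     [ ] logger.css   ┃  ┃000000
 ┃     [ ] views/       ┃  ┃000000
 ┗━━━━━━━━━━━━━━━━━━━━━━┛  ┃000000
                           ┃000000
                           ┗━━━━━━
                                  
                                  


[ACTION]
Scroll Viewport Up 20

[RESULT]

                                  
                                  
                                  
                                  
                                  
                                  
                                  
                                  
                                  
                                  
                                  
                                  
                                  
                                  
                                  
                                  
                                  
 ┏━━━━━━━━━━━━━━━━━━━━━━┓         
 ┃ CheckboxTree         ┃  ┏━━━━━━


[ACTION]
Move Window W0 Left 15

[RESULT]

                                  
                                  
                                  
                                  
                                  
                                  
                                  
                                  
                                  
                                  
                                  
                                  
                                  
                                  
                                  
                                  
                                  
━━━━━━━━━━━━━━━━━━━━━━┓           
 CheckboxTree         ┃    ┏━━━━━━


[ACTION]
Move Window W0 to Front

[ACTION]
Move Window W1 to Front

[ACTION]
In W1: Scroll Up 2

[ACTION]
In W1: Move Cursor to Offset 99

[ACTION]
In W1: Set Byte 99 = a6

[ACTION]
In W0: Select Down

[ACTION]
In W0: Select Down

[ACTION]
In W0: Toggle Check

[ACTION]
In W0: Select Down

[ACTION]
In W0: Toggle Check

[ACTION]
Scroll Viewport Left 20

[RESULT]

                                  
                                  
                                  
                                  
                                  
                                  
                                  
                                  
                                  
                                  
                                  
                                  
                                  
                                  
                                  
                                  
                                  
┏━━━━━━━━━━━━━━━━━━━━━━┓          
┃ CheckboxTree         ┃    ┏━━━━━


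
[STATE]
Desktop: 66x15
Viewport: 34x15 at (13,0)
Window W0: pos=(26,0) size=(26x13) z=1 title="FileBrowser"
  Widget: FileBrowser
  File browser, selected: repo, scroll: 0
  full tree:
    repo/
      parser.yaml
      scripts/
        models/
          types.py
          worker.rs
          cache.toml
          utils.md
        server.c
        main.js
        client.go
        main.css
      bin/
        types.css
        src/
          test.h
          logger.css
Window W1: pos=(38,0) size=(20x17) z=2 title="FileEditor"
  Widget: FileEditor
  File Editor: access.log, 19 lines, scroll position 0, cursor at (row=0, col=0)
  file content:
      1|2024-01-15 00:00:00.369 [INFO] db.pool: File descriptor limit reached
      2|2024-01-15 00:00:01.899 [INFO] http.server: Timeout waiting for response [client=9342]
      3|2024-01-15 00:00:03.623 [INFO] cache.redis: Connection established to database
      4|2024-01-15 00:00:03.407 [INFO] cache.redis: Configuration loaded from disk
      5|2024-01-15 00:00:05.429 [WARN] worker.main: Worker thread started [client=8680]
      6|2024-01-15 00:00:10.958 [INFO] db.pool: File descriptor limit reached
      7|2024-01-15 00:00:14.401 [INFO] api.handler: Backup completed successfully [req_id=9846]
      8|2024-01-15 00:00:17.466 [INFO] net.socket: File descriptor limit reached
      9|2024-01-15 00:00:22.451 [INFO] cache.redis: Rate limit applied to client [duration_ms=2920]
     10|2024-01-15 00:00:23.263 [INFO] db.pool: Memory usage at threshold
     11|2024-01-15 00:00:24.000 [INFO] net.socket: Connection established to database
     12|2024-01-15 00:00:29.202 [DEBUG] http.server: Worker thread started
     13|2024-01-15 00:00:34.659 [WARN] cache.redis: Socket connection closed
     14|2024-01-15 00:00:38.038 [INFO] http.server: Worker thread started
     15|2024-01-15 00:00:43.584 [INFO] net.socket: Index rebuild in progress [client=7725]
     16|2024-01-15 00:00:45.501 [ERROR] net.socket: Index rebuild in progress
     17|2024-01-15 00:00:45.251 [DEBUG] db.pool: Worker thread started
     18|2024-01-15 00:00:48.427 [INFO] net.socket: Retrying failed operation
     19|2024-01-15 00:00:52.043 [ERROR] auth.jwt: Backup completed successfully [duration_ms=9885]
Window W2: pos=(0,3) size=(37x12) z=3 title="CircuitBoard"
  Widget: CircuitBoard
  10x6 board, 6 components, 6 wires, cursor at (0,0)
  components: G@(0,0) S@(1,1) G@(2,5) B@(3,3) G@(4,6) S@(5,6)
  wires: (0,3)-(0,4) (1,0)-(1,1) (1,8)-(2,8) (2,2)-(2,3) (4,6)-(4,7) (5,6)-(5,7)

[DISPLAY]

             ┏━━━━━━━━━━━┏━━━━━━━━
             ┃ FileBrowse┃ FileEdi
             ┠───────────┠────────
━━━━━━━━━━━━━━━━━━━━━━━┓/┃█024-01-
d                      ┃.┃2024-01-
───────────────────────┨r┃2024-01-
 5 6 7 8 9             ┃n┃2024-01-
    · ─ ·              ┃ ┃2024-01-
                       ┃ ┃2024-01-
                       ┃ ┃2024-01-
                       ┃ ┃2024-01-
· ─ ·       G          ┃ ┃2024-01-
                       ┃━┃2024-01-
    B                  ┃ ┃2024-01-
━━━━━━━━━━━━━━━━━━━━━━━┛ ┃2024-01-


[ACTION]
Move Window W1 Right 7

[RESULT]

             ┏━━━━━━━━━━━━━━━━━━┏━
             ┃ FileBrowser      ┃ 
             ┠──────────────────┠─
━━━━━━━━━━━━━━━━━━━━━━━┓/       ┃█
d                      ┃.yaml   ┃2
───────────────────────┨ripts/  ┃2
 5 6 7 8 9             ┃n/      ┃2
    · ─ ·              ┃        ┃2
                       ┃        ┃2
                       ┃        ┃2
                       ┃        ┃2
· ─ ·       G          ┃        ┃2
                       ┃━━━━━━━━┃2
    B                  ┃        ┃2
━━━━━━━━━━━━━━━━━━━━━━━┛        ┃2


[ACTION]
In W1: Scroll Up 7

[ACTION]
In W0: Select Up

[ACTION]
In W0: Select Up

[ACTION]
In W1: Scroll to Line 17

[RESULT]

             ┏━━━━━━━━━━━━━━━━━━┏━
             ┃ FileBrowser      ┃ 
             ┠──────────────────┠─
━━━━━━━━━━━━━━━━━━━━━━━┓/       ┃2
d                      ┃.yaml   ┃2
───────────────────────┨ripts/  ┃2
 5 6 7 8 9             ┃n/      ┃2
    · ─ ·              ┃        ┃2
                       ┃        ┃2
                       ┃        ┃2
                       ┃        ┃2
· ─ ·       G          ┃        ┃2
                       ┃━━━━━━━━┃2
    B                  ┃        ┃2
━━━━━━━━━━━━━━━━━━━━━━━┛        ┃2


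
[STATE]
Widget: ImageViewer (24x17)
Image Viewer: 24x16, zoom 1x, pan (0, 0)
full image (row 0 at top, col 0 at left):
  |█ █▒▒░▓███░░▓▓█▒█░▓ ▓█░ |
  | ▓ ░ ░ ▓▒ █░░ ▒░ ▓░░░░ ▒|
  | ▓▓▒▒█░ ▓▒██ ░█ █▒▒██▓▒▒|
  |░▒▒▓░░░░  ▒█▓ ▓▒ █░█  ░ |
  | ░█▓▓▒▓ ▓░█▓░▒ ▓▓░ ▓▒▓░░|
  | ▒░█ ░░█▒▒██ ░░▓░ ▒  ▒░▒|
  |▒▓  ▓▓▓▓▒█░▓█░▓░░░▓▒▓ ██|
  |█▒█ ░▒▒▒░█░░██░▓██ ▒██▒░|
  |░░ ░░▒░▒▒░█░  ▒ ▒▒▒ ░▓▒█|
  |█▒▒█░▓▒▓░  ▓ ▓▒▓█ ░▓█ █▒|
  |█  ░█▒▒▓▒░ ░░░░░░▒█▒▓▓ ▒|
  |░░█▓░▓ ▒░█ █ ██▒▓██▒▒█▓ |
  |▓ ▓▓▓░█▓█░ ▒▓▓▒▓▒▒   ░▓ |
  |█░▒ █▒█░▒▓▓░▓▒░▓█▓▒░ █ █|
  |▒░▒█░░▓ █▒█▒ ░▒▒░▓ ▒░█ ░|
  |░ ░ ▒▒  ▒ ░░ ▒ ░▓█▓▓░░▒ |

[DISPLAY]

█ █▒▒░▓███░░▓▓█▒█░▓ ▓█░ 
 ▓ ░ ░ ▓▒ █░░ ▒░ ▓░░░░ ▒
 ▓▓▒▒█░ ▓▒██ ░█ █▒▒██▓▒▒
░▒▒▓░░░░  ▒█▓ ▓▒ █░█  ░ 
 ░█▓▓▒▓ ▓░█▓░▒ ▓▓░ ▓▒▓░░
 ▒░█ ░░█▒▒██ ░░▓░ ▒  ▒░▒
▒▓  ▓▓▓▓▒█░▓█░▓░░░▓▒▓ ██
█▒█ ░▒▒▒░█░░██░▓██ ▒██▒░
░░ ░░▒░▒▒░█░  ▒ ▒▒▒ ░▓▒█
█▒▒█░▓▒▓░  ▓ ▓▒▓█ ░▓█ █▒
█  ░█▒▒▓▒░ ░░░░░░▒█▒▓▓ ▒
░░█▓░▓ ▒░█ █ ██▒▓██▒▒█▓ 
▓ ▓▓▓░█▓█░ ▒▓▓▒▓▒▒   ░▓ 
█░▒ █▒█░▒▓▓░▓▒░▓█▓▒░ █ █
▒░▒█░░▓ █▒█▒ ░▒▒░▓ ▒░█ ░
░ ░ ▒▒  ▒ ░░ ▒ ░▓█▓▓░░▒ 
                        


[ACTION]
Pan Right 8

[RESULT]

██░░▓▓█▒█░▓ ▓█░         
▒ █░░ ▒░ ▓░░░░ ▒        
▓▒██ ░█ █▒▒██▓▒▒        
  ▒█▓ ▓▒ █░█  ░         
▓░█▓░▒ ▓▓░ ▓▒▓░░        
▒▒██ ░░▓░ ▒  ▒░▒        
▒█░▓█░▓░░░▓▒▓ ██        
░█░░██░▓██ ▒██▒░        
▒░█░  ▒ ▒▒▒ ░▓▒█        
░  ▓ ▓▒▓█ ░▓█ █▒        
▒░ ░░░░░░▒█▒▓▓ ▒        
░█ █ ██▒▓██▒▒█▓         
█░ ▒▓▓▒▓▒▒   ░▓         
▒▓▓░▓▒░▓█▓▒░ █ █        
█▒█▒ ░▒▒░▓ ▒░█ ░        
▒ ░░ ▒ ░▓█▓▓░░▒         
                        


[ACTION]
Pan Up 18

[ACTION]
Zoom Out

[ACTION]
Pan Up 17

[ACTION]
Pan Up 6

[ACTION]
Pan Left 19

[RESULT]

█ █▒▒░▓███░░▓▓█▒█░▓ ▓█░ 
 ▓ ░ ░ ▓▒ █░░ ▒░ ▓░░░░ ▒
 ▓▓▒▒█░ ▓▒██ ░█ █▒▒██▓▒▒
░▒▒▓░░░░  ▒█▓ ▓▒ █░█  ░ 
 ░█▓▓▒▓ ▓░█▓░▒ ▓▓░ ▓▒▓░░
 ▒░█ ░░█▒▒██ ░░▓░ ▒  ▒░▒
▒▓  ▓▓▓▓▒█░▓█░▓░░░▓▒▓ ██
█▒█ ░▒▒▒░█░░██░▓██ ▒██▒░
░░ ░░▒░▒▒░█░  ▒ ▒▒▒ ░▓▒█
█▒▒█░▓▒▓░  ▓ ▓▒▓█ ░▓█ █▒
█  ░█▒▒▓▒░ ░░░░░░▒█▒▓▓ ▒
░░█▓░▓ ▒░█ █ ██▒▓██▒▒█▓ 
▓ ▓▓▓░█▓█░ ▒▓▓▒▓▒▒   ░▓ 
█░▒ █▒█░▒▓▓░▓▒░▓█▓▒░ █ █
▒░▒█░░▓ █▒█▒ ░▒▒░▓ ▒░█ ░
░ ░ ▒▒  ▒ ░░ ▒ ░▓█▓▓░░▒ 
                        


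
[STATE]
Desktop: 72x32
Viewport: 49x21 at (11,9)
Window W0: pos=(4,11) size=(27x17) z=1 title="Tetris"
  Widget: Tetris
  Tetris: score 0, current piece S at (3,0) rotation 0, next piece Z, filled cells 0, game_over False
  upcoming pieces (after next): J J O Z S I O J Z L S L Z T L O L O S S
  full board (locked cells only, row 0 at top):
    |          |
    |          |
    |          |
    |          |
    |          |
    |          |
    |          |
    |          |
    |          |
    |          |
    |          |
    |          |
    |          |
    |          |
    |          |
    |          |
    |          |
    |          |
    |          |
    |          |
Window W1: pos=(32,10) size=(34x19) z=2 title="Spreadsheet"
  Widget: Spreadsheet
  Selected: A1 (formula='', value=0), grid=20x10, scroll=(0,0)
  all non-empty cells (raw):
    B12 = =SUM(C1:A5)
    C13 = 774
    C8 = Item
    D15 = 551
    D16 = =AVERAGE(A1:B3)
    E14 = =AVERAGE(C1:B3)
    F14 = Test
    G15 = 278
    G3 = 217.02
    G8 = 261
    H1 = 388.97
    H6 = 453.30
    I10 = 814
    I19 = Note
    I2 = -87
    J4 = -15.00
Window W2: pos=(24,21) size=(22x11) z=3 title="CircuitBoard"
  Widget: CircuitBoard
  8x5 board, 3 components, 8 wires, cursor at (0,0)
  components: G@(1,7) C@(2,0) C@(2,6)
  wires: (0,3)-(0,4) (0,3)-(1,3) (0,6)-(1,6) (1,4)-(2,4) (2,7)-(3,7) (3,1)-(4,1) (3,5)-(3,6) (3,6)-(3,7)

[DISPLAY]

                                                 
                     ┏━━━━━━━━━━━━━━━━━━━━━━━━━━━
━━━━━━━━━━━━━━━━━━━┓ ┃ Spreadsheet               
s                  ┃ ┠───────────────────────────
───────────────────┨ ┃A1:                        
    │Next:         ┃ ┃       A       B       C   
    │▓▓            ┃ ┃---------------------------
    │ ▓▓           ┃ ┃  1      [0]       0       
    │              ┃ ┃  2        0       0       
    │              ┃ ┃  3        0       0       
    │              ┃ ┃  4        0       0       
    │Score:        ┃ ┃  5        0       0       
    │0       ┏━━━━━━━━━━━━━━━━━━━━┓      0       
    │        ┃ CircuitBoard       ┃      0       
    │        ┠────────────────────┨      0Item   
    │        ┃   0 1 2 3 4 5 6 7  ┃      0       
    │        ┃0  [.]          · ─ ┃      0       
    │        ┃                │   ┃      0       
━━━━━━━━━━━━━┃1               ·   ┃      0       
             ┃                    ┃━━━━━━━━━━━━━━
             ┃2   C               ┃              


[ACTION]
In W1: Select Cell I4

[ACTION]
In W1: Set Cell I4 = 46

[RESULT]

                                                 
                     ┏━━━━━━━━━━━━━━━━━━━━━━━━━━━
━━━━━━━━━━━━━━━━━━━┓ ┃ Spreadsheet               
s                  ┃ ┠───────────────────────────
───────────────────┨ ┃I4: 46                     
    │Next:         ┃ ┃       A       B       C   
    │▓▓            ┃ ┃---------------------------
    │ ▓▓           ┃ ┃  1        0       0       
    │              ┃ ┃  2        0       0       
    │              ┃ ┃  3        0       0       
    │              ┃ ┃  4        0       0       
    │Score:        ┃ ┃  5        0       0       
    │0       ┏━━━━━━━━━━━━━━━━━━━━┓      0       
    │        ┃ CircuitBoard       ┃      0       
    │        ┠────────────────────┨      0Item   
    │        ┃   0 1 2 3 4 5 6 7  ┃      0       
    │        ┃0  [.]          · ─ ┃      0       
    │        ┃                │   ┃      0       
━━━━━━━━━━━━━┃1               ·   ┃      0       
             ┃                    ┃━━━━━━━━━━━━━━
             ┃2   C               ┃              


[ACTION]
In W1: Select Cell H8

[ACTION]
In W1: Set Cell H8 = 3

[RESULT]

                                                 
                     ┏━━━━━━━━━━━━━━━━━━━━━━━━━━━
━━━━━━━━━━━━━━━━━━━┓ ┃ Spreadsheet               
s                  ┃ ┠───────────────────────────
───────────────────┨ ┃H8: 3                      
    │Next:         ┃ ┃       A       B       C   
    │▓▓            ┃ ┃---------------------------
    │ ▓▓           ┃ ┃  1        0       0       
    │              ┃ ┃  2        0       0       
    │              ┃ ┃  3        0       0       
    │              ┃ ┃  4        0       0       
    │Score:        ┃ ┃  5        0       0       
    │0       ┏━━━━━━━━━━━━━━━━━━━━┓      0       
    │        ┃ CircuitBoard       ┃      0       
    │        ┠────────────────────┨      0Item   
    │        ┃   0 1 2 3 4 5 6 7  ┃      0       
    │        ┃0  [.]          · ─ ┃      0       
    │        ┃                │   ┃      0       
━━━━━━━━━━━━━┃1               ·   ┃      0       
             ┃                    ┃━━━━━━━━━━━━━━
             ┃2   C               ┃              


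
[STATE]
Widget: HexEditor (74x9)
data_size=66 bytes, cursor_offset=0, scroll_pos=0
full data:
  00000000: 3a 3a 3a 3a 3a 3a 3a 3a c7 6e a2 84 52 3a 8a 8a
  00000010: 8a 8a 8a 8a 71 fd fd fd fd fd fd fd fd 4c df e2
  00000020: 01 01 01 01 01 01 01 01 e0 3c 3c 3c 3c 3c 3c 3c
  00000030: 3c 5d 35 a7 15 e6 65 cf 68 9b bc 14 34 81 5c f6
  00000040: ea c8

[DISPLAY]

00000000  3A 3a 3a 3a 3a 3a 3a 3a  c7 6e a2 84 52 3a 8a 8a  |::::::::.n..R
00000010  8a 8a 8a 8a 71 fd fd fd  fd fd fd fd fd 4c df e2  |....q........
00000020  01 01 01 01 01 01 01 01  e0 3c 3c 3c 3c 3c 3c 3c  |.........<<<<
00000030  3c 5d 35 a7 15 e6 65 cf  68 9b bc 14 34 81 5c f6  |<]5...e.h...4
00000040  ea c8                                             |..           
                                                                          
                                                                          
                                                                          
                                                                          


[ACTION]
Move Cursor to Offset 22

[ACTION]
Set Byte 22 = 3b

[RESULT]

00000000  3a 3a 3a 3a 3a 3a 3a 3a  c7 6e a2 84 52 3a 8a 8a  |::::::::.n..R
00000010  8a 8a 8a 8a 71 fd 3B fd  fd fd fd fd fd 4c df e2  |....q.;......
00000020  01 01 01 01 01 01 01 01  e0 3c 3c 3c 3c 3c 3c 3c  |.........<<<<
00000030  3c 5d 35 a7 15 e6 65 cf  68 9b bc 14 34 81 5c f6  |<]5...e.h...4
00000040  ea c8                                             |..           
                                                                          
                                                                          
                                                                          
                                                                          


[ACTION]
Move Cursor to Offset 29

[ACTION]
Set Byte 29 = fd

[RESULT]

00000000  3a 3a 3a 3a 3a 3a 3a 3a  c7 6e a2 84 52 3a 8a 8a  |::::::::.n..R
00000010  8a 8a 8a 8a 71 fd 3b fd  fd fd fd fd fd FD df e2  |....q.;......
00000020  01 01 01 01 01 01 01 01  e0 3c 3c 3c 3c 3c 3c 3c  |.........<<<<
00000030  3c 5d 35 a7 15 e6 65 cf  68 9b bc 14 34 81 5c f6  |<]5...e.h...4
00000040  ea c8                                             |..           
                                                                          
                                                                          
                                                                          
                                                                          


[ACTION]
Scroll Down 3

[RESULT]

00000030  3c 5d 35 a7 15 e6 65 cf  68 9b bc 14 34 81 5c f6  |<]5...e.h...4
00000040  ea c8                                             |..           
                                                                          
                                                                          
                                                                          
                                                                          
                                                                          
                                                                          
                                                                          


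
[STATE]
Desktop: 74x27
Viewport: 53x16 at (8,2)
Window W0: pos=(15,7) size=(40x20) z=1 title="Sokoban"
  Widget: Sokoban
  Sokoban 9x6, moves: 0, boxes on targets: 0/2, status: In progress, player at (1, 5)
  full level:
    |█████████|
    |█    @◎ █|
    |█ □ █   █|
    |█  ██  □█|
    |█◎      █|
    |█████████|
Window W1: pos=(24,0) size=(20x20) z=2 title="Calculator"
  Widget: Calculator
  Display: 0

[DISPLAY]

                ┠──────────────────┨                 
                ┃                 0┃                 
                ┃┌───┬───┬───┬───┐ ┃                 
                ┃│ 7 │ 8 │ 9 │ ÷ │ ┃                 
                ┃├───┼───┼───┼───┤ ┃                 
       ┏━━━━━━━━┃│ 4 │ 5 │ 6 │ × │ ┃━━━━━━━━━━┓      
       ┃ Sokoban┃├───┼───┼───┼───┤ ┃          ┃      
       ┠────────┃│ 1 │ 2 │ 3 │ - │ ┃──────────┨      
       ┃████████┃├───┼───┼───┼───┤ ┃          ┃      
       ┃█    @◎ ┃│ 0 │ . │ = │ + │ ┃          ┃      
       ┃█ □ █   ┃├───┼───┼───┼───┤ ┃          ┃      
       ┃█  ██  □┃│ C │ MC│ MR│ M+│ ┃          ┃      
       ┃█◎      ┃└───┴───┴───┴───┘ ┃          ┃      
       ┃████████┃                  ┃          ┃      
       ┃Moves: 0┃                  ┃          ┃      
       ┃        ┃                  ┃          ┃      


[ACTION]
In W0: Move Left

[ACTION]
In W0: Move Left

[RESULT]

                ┠──────────────────┨                 
                ┃                 0┃                 
                ┃┌───┬───┬───┬───┐ ┃                 
                ┃│ 7 │ 8 │ 9 │ ÷ │ ┃                 
                ┃├───┼───┼───┼───┤ ┃                 
       ┏━━━━━━━━┃│ 4 │ 5 │ 6 │ × │ ┃━━━━━━━━━━┓      
       ┃ Sokoban┃├───┼───┼───┼───┤ ┃          ┃      
       ┠────────┃│ 1 │ 2 │ 3 │ - │ ┃──────────┨      
       ┃████████┃├───┼───┼───┼───┤ ┃          ┃      
       ┃█  @  ◎ ┃│ 0 │ . │ = │ + │ ┃          ┃      
       ┃█ □ █   ┃├───┼───┼───┼───┤ ┃          ┃      
       ┃█  ██  □┃│ C │ MC│ MR│ M+│ ┃          ┃      
       ┃█◎      ┃└───┴───┴───┴───┘ ┃          ┃      
       ┃████████┃                  ┃          ┃      
       ┃Moves: 2┃                  ┃          ┃      
       ┃        ┃                  ┃          ┃      


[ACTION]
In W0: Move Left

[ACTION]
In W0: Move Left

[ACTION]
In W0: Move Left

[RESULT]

                ┠──────────────────┨                 
                ┃                 0┃                 
                ┃┌───┬───┬───┬───┐ ┃                 
                ┃│ 7 │ 8 │ 9 │ ÷ │ ┃                 
                ┃├───┼───┼───┼───┤ ┃                 
       ┏━━━━━━━━┃│ 4 │ 5 │ 6 │ × │ ┃━━━━━━━━━━┓      
       ┃ Sokoban┃├───┼───┼───┼───┤ ┃          ┃      
       ┠────────┃│ 1 │ 2 │ 3 │ - │ ┃──────────┨      
       ┃████████┃├───┼───┼───┼───┤ ┃          ┃      
       ┃█@    ◎ ┃│ 0 │ . │ = │ + │ ┃          ┃      
       ┃█ □ █   ┃├───┼───┼───┼───┤ ┃          ┃      
       ┃█  ██  □┃│ C │ MC│ MR│ M+│ ┃          ┃      
       ┃█◎      ┃└───┴───┴───┴───┘ ┃          ┃      
       ┃████████┃                  ┃          ┃      
       ┃Moves: 4┃                  ┃          ┃      
       ┃        ┃                  ┃          ┃      


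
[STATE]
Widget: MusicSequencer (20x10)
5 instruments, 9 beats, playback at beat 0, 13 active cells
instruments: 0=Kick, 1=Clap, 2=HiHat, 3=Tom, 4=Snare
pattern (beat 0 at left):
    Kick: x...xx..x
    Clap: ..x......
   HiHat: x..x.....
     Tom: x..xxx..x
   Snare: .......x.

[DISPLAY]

      ▼12345678     
  Kick█···██··█     
  Clap··█······     
 HiHat█··█·····     
   Tom█··███··█     
 Snare·······█·     
                    
                    
                    
                    


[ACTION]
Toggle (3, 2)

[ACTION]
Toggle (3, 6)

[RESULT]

      ▼12345678     
  Kick█···██··█     
  Clap··█······     
 HiHat█··█·····     
   Tom█·█████·█     
 Snare·······█·     
                    
                    
                    
                    


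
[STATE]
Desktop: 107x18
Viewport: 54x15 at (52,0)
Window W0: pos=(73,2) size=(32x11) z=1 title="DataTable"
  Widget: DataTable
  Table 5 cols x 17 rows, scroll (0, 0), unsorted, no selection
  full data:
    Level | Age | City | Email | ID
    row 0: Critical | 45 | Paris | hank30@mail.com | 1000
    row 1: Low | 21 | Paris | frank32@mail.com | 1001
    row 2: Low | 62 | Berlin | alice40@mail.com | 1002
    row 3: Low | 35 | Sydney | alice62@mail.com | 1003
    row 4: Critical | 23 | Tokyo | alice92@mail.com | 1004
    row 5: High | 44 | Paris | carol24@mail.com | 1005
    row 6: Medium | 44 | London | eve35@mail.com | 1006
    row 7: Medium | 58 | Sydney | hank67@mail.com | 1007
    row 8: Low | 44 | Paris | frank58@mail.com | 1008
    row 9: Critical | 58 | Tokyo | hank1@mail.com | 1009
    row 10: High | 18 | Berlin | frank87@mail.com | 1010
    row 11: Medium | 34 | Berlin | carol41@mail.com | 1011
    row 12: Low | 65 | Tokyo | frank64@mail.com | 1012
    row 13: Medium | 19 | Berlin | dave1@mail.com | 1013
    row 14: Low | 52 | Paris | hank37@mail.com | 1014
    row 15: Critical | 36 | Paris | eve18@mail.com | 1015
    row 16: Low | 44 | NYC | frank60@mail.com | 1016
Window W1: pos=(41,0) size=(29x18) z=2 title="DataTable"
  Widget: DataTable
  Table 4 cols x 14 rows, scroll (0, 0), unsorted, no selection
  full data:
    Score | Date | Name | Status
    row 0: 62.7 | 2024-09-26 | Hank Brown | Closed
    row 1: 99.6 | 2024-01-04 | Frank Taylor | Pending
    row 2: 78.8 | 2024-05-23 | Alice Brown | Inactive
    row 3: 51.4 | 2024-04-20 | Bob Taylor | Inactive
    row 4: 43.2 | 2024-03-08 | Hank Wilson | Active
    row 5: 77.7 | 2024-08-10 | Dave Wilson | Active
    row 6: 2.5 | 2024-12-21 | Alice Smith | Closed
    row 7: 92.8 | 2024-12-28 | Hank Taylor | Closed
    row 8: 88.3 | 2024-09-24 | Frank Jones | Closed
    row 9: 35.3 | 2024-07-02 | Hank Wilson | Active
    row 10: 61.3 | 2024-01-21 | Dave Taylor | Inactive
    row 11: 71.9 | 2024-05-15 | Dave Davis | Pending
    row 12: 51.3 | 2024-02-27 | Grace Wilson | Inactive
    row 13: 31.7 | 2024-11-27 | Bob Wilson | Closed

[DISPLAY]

━━━━━━━━━━━━━━━━━┓                                    
                 ┃                                    
─────────────────┨   ┏━━━━━━━━━━━━━━━━━━━━━━━━━━━━━━┓ 
      │Name      ┃   ┃ DataTable                    ┃ 
──────┼──────────┃   ┠──────────────────────────────┨ 
-09-26│Hank Brown┃   ┃Level   │Age│City  │Email     ┃ 
-01-04│Frank Tayl┃   ┃────────┼───┼──────┼──────────┃ 
-05-23│Alice Brow┃   ┃Critical│45 │Paris │hank30@mai┃ 
-04-20│Bob Taylor┃   ┃Low     │21 │Paris │frank32@ma┃ 
-03-08│Hank Wilso┃   ┃Low     │62 │Berlin│alice40@ma┃ 
-08-10│Dave Wilso┃   ┃Low     │35 │Sydney│alice62@ma┃ 
-12-21│Alice Smit┃   ┃Critical│23 │Tokyo │alice92@ma┃ 
-12-28│Hank Taylo┃   ┗━━━━━━━━━━━━━━━━━━━━━━━━━━━━━━┛ 
-09-24│Frank Jone┃                                    
-07-02│Hank Wilso┃                                    


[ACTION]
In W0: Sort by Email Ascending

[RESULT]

━━━━━━━━━━━━━━━━━┓                                    
                 ┃                                    
─────────────────┨   ┏━━━━━━━━━━━━━━━━━━━━━━━━━━━━━━┓ 
      │Name      ┃   ┃ DataTable                    ┃ 
──────┼──────────┃   ┠──────────────────────────────┨ 
-09-26│Hank Brown┃   ┃Level   │Age│City  │Email     ┃ 
-01-04│Frank Tayl┃   ┃────────┼───┼──────┼──────────┃ 
-05-23│Alice Brow┃   ┃Low     │62 │Berlin│alice40@ma┃ 
-04-20│Bob Taylor┃   ┃Low     │35 │Sydney│alice62@ma┃ 
-03-08│Hank Wilso┃   ┃Critical│23 │Tokyo │alice92@ma┃ 
-08-10│Dave Wilso┃   ┃High    │44 │Paris │carol24@ma┃ 
-12-21│Alice Smit┃   ┃Medium  │34 │Berlin│carol41@ma┃ 
-12-28│Hank Taylo┃   ┗━━━━━━━━━━━━━━━━━━━━━━━━━━━━━━┛ 
-09-24│Frank Jone┃                                    
-07-02│Hank Wilso┃                                    


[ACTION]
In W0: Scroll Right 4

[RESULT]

━━━━━━━━━━━━━━━━━┓                                    
                 ┃                                    
─────────────────┨   ┏━━━━━━━━━━━━━━━━━━━━━━━━━━━━━━┓ 
      │Name      ┃   ┃ DataTable                    ┃ 
──────┼──────────┃   ┠──────────────────────────────┨ 
-09-26│Hank Brown┃   ┃l   │Age│City  │Email         ┃ 
-01-04│Frank Tayl┃   ┃────┼───┼──────┼──────────────┃ 
-05-23│Alice Brow┃   ┃    │62 │Berlin│alice40@mail.c┃ 
-04-20│Bob Taylor┃   ┃    │35 │Sydney│alice62@mail.c┃ 
-03-08│Hank Wilso┃   ┃ical│23 │Tokyo │alice92@mail.c┃ 
-08-10│Dave Wilso┃   ┃    │44 │Paris │carol24@mail.c┃ 
-12-21│Alice Smit┃   ┃um  │34 │Berlin│carol41@mail.c┃ 
-12-28│Hank Taylo┃   ┗━━━━━━━━━━━━━━━━━━━━━━━━━━━━━━┛ 
-09-24│Frank Jone┃                                    
-07-02│Hank Wilso┃                                    


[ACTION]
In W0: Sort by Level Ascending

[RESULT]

━━━━━━━━━━━━━━━━━┓                                    
                 ┃                                    
─────────────────┨   ┏━━━━━━━━━━━━━━━━━━━━━━━━━━━━━━┓ 
      │Name      ┃   ┃ DataTable                    ┃ 
──────┼──────────┃   ┠──────────────────────────────┨ 
-09-26│Hank Brown┃   ┃l  ▲│Age│City  │Email         ┃ 
-01-04│Frank Tayl┃   ┃────┼───┼──────┼──────────────┃ 
-05-23│Alice Brow┃   ┃ical│23 │Tokyo │alice92@mail.c┃ 
-04-20│Bob Taylor┃   ┃ical│36 │Paris │eve18@mail.com┃ 
-03-08│Hank Wilso┃   ┃ical│58 │Tokyo │hank1@mail.com┃ 
-08-10│Dave Wilso┃   ┃ical│45 │Paris │hank30@mail.co┃ 
-12-21│Alice Smit┃   ┃    │44 │Paris │carol24@mail.c┃ 
-12-28│Hank Taylo┃   ┗━━━━━━━━━━━━━━━━━━━━━━━━━━━━━━┛ 
-09-24│Frank Jone┃                                    
-07-02│Hank Wilso┃                                    


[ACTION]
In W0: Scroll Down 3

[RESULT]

━━━━━━━━━━━━━━━━━┓                                    
                 ┃                                    
─────────────────┨   ┏━━━━━━━━━━━━━━━━━━━━━━━━━━━━━━┓ 
      │Name      ┃   ┃ DataTable                    ┃ 
──────┼──────────┃   ┠──────────────────────────────┨ 
-09-26│Hank Brown┃   ┃l  ▲│Age│City  │Email         ┃ 
-01-04│Frank Tayl┃   ┃────┼───┼──────┼──────────────┃ 
-05-23│Alice Brow┃   ┃ical│45 │Paris │hank30@mail.co┃ 
-04-20│Bob Taylor┃   ┃    │44 │Paris │carol24@mail.c┃ 
-03-08│Hank Wilso┃   ┃    │18 │Berlin│frank87@mail.c┃ 
-08-10│Dave Wilso┃   ┃    │62 │Berlin│alice40@mail.c┃ 
-12-21│Alice Smit┃   ┃    │35 │Sydney│alice62@mail.c┃ 
-12-28│Hank Taylo┃   ┗━━━━━━━━━━━━━━━━━━━━━━━━━━━━━━┛ 
-09-24│Frank Jone┃                                    
-07-02│Hank Wilso┃                                    


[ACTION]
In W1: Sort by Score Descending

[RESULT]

━━━━━━━━━━━━━━━━━┓                                    
                 ┃                                    
─────────────────┨   ┏━━━━━━━━━━━━━━━━━━━━━━━━━━━━━━┓ 
      │Name      ┃   ┃ DataTable                    ┃ 
──────┼──────────┃   ┠──────────────────────────────┨ 
-01-04│Frank Tayl┃   ┃l  ▲│Age│City  │Email         ┃ 
-12-28│Hank Taylo┃   ┃────┼───┼──────┼──────────────┃ 
-09-24│Frank Jone┃   ┃ical│45 │Paris │hank30@mail.co┃ 
-05-23│Alice Brow┃   ┃    │44 │Paris │carol24@mail.c┃ 
-08-10│Dave Wilso┃   ┃    │18 │Berlin│frank87@mail.c┃ 
-05-15│Dave Davis┃   ┃    │62 │Berlin│alice40@mail.c┃ 
-09-26│Hank Brown┃   ┃    │35 │Sydney│alice62@mail.c┃ 
-01-21│Dave Taylo┃   ┗━━━━━━━━━━━━━━━━━━━━━━━━━━━━━━┛ 
-04-20│Bob Taylor┃                                    
-02-27│Grace Wils┃                                    


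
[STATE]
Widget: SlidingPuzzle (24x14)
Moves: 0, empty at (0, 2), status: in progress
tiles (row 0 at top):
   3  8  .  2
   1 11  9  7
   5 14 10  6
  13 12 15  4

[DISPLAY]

┌────┬────┬────┬────┐   
│  3 │  8 │    │  2 │   
├────┼────┼────┼────┤   
│  1 │ 11 │  9 │  7 │   
├────┼────┼────┼────┤   
│  5 │ 14 │ 10 │  6 │   
├────┼────┼────┼────┤   
│ 13 │ 12 │ 15 │  4 │   
└────┴────┴────┴────┘   
Moves: 0                
                        
                        
                        
                        


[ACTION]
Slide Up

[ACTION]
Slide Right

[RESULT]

┌────┬────┬────┬────┐   
│  3 │  8 │  9 │  2 │   
├────┼────┼────┼────┤   
│  1 │    │ 11 │  7 │   
├────┼────┼────┼────┤   
│  5 │ 14 │ 10 │  6 │   
├────┼────┼────┼────┤   
│ 13 │ 12 │ 15 │  4 │   
└────┴────┴────┴────┘   
Moves: 2                
                        
                        
                        
                        


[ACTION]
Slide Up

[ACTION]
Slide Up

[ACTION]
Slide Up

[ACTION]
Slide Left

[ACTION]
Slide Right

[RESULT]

┌────┬────┬────┬────┐   
│  3 │  8 │  9 │  2 │   
├────┼────┼────┼────┤   
│  1 │ 14 │ 11 │  7 │   
├────┼────┼────┼────┤   
│  5 │ 12 │ 10 │  6 │   
├────┼────┼────┼────┤   
│ 13 │    │ 15 │  4 │   
└────┴────┴────┴────┘   
Moves: 6                
                        
                        
                        
                        
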